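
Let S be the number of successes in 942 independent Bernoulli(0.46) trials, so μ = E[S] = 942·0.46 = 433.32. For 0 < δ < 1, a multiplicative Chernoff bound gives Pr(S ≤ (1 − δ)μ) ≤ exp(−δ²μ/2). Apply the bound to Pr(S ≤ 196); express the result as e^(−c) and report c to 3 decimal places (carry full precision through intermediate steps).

Write 196 = (1 − δ)μ, so δ = 1 − 196/433.32 = 0.5476784…
Then the exponent is δ²μ/2 = (μ − 196)²/(2μ) = 64.987518.

64.988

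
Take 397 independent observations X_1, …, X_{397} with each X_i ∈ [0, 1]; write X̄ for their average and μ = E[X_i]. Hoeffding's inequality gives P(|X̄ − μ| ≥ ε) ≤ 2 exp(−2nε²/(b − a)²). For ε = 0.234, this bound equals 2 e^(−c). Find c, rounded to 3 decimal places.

43.476

c = 2nε²/(b − a)² = 2·397·0.234² / 1² = 43.4763.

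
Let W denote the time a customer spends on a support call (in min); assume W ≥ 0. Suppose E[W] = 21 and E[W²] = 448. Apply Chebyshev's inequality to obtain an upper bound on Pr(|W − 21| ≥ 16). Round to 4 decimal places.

Var(W) = E[W²] − (E[W])² = 448 − 441 = 7.
Chebyshev's inequality: Pr(|W − μ| ≥ t) ≤ Var(W)/t² = 7/256 = 0.0273.

0.0273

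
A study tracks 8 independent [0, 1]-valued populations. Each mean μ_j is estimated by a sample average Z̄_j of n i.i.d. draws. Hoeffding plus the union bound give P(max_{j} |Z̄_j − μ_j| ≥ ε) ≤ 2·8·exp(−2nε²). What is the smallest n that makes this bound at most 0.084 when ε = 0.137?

Need 2·8·exp(−2nε²) ≤ 0.084, i.e. exp(−2nε²) ≤ 0.084/16.
So 2nε² ≥ ln(16/0.084) = 5.249527.
Hence n ≥ 5.249527/(2·0.137²) = 139.846.
The smallest integer n is 140.

140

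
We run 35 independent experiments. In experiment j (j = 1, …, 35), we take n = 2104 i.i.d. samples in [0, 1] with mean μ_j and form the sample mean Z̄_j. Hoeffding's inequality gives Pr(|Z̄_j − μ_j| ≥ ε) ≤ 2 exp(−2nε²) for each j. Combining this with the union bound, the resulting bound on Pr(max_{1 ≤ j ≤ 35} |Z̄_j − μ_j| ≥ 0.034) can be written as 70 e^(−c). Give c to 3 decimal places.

4.864

Union bound over the 35 events: Pr(max_{1 ≤ j ≤ 35} |Z̄_j − μ_j| ≥ 0.034) ≤ 35·2·exp(−2nε²) = 70 exp(−2·2104·0.034²).
So c = 2·2104·0.034² = 4.8644.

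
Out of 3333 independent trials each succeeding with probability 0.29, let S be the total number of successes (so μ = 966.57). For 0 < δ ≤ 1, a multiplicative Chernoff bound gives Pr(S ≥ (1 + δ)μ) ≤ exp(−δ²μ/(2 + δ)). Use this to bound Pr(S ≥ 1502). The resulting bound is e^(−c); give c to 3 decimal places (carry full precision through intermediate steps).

Write 1502 = (1 + δ)μ, so δ = 1502/966.57 − 1 = 0.5539485…
Then the exponent is δ²μ/(2 + δ) = (1502 − μ)² / (μ·(2 + δ)) = 116.134153.

116.134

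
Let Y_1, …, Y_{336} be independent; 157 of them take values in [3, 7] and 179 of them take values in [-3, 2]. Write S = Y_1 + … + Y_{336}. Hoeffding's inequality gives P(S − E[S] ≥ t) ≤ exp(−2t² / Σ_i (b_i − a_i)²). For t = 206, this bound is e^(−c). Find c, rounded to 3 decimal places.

Σ(b_i − a_i)² = 157·4² + 179·5² = 6987.
c = 2t² / 6987 = 2·206² / 6987 = 12.1471.

12.147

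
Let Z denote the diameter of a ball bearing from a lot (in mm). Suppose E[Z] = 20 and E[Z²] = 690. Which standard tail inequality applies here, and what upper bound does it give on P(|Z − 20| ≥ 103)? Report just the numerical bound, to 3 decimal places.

0.027

The first two moments determine the variance, so Chebyshev's inequality is the sharpest standard bound available.
Var(Z) = E[Z²] − (E[Z])² = 690 − 400 = 290.
Chebyshev's inequality: P(|Z − μ| ≥ t) ≤ Var(Z)/t² = 290/10609 = 0.0273.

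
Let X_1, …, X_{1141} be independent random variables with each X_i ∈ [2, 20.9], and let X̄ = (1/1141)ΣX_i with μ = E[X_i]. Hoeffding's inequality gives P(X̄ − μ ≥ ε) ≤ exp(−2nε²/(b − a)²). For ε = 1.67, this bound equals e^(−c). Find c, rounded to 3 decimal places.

c = 2nε²/(b − a)² = 2·1141·1.67² / 18.9² = 17.8166.

17.817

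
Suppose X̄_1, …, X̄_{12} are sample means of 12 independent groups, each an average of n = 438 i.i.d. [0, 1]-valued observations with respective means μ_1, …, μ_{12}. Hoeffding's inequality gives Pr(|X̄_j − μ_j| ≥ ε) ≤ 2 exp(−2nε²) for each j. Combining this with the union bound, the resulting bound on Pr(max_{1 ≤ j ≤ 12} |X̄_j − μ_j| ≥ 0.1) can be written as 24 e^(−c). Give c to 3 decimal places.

Union bound over the 12 events: Pr(max_{1 ≤ j ≤ 12} |X̄_j − μ_j| ≥ 0.1) ≤ 12·2·exp(−2nε²) = 24 exp(−2·438·0.1²).
So c = 2·438·0.1² = 8.7600.

8.760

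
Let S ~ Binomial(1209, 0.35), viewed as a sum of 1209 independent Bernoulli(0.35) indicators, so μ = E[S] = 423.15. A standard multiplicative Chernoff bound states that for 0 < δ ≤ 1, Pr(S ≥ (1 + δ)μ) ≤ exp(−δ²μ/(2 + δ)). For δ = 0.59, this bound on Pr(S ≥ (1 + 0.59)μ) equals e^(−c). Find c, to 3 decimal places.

c = δ²μ/(2 + δ) = 0.59²·423.15/(2 + 0.59) = 56.8720.

56.872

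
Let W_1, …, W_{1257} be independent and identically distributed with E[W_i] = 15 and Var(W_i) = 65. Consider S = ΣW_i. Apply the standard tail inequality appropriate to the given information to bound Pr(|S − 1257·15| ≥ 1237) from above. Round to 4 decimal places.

With mean and variance of each term known, Chebyshev's inequality bounds the deviation of the sum (or sample mean).
Var(S) = n·Var(W_i) = 1257·65 = 81705.
Chebyshev: Pr(|S − 1257·15| ≥ 1237) ≤ Var(S)/1237² = 81705/1530169 = 0.0534.

0.0534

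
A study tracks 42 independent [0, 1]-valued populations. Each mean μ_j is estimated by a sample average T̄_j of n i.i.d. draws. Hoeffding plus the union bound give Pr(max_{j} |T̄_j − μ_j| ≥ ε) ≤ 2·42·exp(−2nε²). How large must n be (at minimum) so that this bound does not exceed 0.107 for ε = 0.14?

171

Need 2·42·exp(−2nε²) ≤ 0.107, i.e. exp(−2nε²) ≤ 0.107/84.
So 2nε² ≥ ln(84/0.107) = 6.665743.
Hence n ≥ 6.665743/(2·0.14²) = 170.044.
The smallest integer n is 171.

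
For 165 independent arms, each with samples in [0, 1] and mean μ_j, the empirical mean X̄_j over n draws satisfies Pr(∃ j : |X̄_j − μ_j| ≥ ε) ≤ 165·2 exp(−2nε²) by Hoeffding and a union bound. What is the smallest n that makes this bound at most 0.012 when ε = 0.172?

173

Need 2·165·exp(−2nε²) ≤ 0.012, i.e. exp(−2nε²) ≤ 0.012/330.
So 2nε² ≥ ln(330/0.012) = 10.221941.
Hence n ≥ 10.221941/(2·0.172²) = 172.761.
The smallest integer n is 173.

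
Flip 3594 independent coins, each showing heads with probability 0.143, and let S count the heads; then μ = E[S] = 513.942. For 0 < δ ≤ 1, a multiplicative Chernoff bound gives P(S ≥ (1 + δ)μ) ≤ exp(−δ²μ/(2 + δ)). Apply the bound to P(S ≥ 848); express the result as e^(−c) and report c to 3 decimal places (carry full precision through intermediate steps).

81.938

Write 848 = (1 + δ)μ, so δ = 848/513.942 − 1 = 0.6499916…
Then the exponent is δ²μ/(2 + δ) = (848 − μ)² / (μ·(2 + δ)) = 81.937959.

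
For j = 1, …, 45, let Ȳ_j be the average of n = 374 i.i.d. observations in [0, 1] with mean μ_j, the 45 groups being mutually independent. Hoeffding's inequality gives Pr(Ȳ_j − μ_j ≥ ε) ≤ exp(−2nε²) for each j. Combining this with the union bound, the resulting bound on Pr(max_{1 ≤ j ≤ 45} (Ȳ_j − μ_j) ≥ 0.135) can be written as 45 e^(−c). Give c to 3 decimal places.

13.632

Union bound over the 45 events: Pr(max_{1 ≤ j ≤ 45} (Ȳ_j − μ_j) ≥ 0.135) ≤ 45·exp(−2nε²) = 45 exp(−2·374·0.135²).
So c = 2·374·0.135² = 13.6323.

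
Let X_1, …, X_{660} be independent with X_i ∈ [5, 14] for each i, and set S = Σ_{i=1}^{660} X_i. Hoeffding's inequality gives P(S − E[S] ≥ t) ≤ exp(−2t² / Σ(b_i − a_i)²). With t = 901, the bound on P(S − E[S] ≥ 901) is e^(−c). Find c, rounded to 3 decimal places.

Σ(b_i − a_i)² = 660·(9)² = 53460.
c = 2t²/53460 = 2·901²/53460 = 30.3704.

30.370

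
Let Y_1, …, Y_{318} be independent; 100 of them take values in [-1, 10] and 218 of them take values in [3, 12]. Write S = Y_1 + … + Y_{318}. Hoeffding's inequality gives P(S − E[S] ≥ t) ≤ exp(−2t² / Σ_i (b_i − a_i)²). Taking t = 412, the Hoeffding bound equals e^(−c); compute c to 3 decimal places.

Σ(b_i − a_i)² = 100·11² + 218·9² = 29758.
c = 2t² / 29758 = 2·412² / 29758 = 11.4083.

11.408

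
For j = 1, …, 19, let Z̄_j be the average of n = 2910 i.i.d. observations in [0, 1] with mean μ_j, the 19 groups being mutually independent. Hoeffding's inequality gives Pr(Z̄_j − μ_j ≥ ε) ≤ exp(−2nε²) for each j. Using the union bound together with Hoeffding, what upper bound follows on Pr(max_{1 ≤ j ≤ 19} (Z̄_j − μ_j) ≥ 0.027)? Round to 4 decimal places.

0.2730

Per-experiment Hoeffding bound: exp(−2·2910·0.027²) = exp(−4.24278) = 0.014368.
Union bound over 19 events: 19·0.014368 = 0.27298.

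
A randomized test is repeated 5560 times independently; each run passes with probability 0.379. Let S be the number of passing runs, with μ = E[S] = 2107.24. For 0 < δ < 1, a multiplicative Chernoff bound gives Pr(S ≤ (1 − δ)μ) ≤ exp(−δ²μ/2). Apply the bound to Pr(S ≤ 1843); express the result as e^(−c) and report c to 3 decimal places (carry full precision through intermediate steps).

16.567

Write 1843 = (1 − δ)μ, so δ = 1 − 1843/2107.24 = 0.1253963…
Then the exponent is δ²μ/2 = (μ − 1843)²/(2μ) = 16.567353.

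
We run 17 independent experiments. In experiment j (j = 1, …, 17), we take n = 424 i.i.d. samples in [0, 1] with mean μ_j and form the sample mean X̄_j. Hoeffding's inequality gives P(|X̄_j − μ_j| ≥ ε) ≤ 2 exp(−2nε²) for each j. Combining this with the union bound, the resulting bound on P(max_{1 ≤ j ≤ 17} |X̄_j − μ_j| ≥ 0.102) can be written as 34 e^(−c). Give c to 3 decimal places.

Union bound over the 17 events: P(max_{1 ≤ j ≤ 17} |X̄_j − μ_j| ≥ 0.102) ≤ 17·2·exp(−2nε²) = 34 exp(−2·424·0.102²).
So c = 2·424·0.102² = 8.8226.

8.823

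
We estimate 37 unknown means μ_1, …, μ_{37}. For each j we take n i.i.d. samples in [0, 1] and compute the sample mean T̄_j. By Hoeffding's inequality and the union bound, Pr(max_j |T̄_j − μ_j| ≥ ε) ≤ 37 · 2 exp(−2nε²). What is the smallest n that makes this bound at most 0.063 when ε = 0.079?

567

Need 2·37·exp(−2nε²) ≤ 0.063, i.e. exp(−2nε²) ≤ 0.063/74.
So 2nε² ≥ ln(74/0.063) = 7.068686.
Hence n ≥ 7.068686/(2·0.079²) = 566.310.
The smallest integer n is 567.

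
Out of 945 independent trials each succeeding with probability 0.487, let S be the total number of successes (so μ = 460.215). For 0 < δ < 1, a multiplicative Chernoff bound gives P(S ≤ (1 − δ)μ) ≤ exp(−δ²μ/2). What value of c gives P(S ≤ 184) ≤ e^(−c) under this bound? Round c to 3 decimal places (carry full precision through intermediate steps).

Write 184 = (1 − δ)μ, so δ = 1 − 184/460.215 = 0.6001869…
Then the exponent is δ²μ/2 = (μ − 184)²/(2μ) = 82.890308.

82.890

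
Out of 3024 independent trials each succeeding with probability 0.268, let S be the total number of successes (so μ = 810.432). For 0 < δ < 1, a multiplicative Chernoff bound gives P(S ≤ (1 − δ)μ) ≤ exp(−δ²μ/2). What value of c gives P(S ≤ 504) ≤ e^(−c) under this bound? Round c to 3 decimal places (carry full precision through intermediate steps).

57.932

Write 504 = (1 − δ)μ, so δ = 1 − 504/810.432 = 0.3781095…
Then the exponent is δ²μ/2 = (μ − 504)²/(2μ) = 57.932418.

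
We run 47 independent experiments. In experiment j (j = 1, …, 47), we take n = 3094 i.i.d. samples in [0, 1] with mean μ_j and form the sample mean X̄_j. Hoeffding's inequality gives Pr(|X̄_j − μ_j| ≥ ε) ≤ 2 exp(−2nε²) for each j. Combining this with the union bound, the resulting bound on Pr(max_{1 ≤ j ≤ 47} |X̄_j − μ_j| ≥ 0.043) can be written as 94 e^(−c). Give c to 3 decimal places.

Union bound over the 47 events: Pr(max_{1 ≤ j ≤ 47} |X̄_j − μ_j| ≥ 0.043) ≤ 47·2·exp(−2nε²) = 94 exp(−2·3094·0.043²).
So c = 2·3094·0.043² = 11.4416.

11.442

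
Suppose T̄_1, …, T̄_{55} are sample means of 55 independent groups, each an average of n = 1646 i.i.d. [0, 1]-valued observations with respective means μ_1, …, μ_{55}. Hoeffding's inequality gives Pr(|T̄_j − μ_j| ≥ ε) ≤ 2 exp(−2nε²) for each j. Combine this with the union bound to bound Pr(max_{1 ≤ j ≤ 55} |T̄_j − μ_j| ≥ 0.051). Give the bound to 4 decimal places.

Per-experiment Hoeffding bound: 2·exp(−2·1646·0.051²) = 2·exp(−8.56249) = 0.00038228.
Union bound over 55 events: 55·0.00038228 = 0.02103.

0.0210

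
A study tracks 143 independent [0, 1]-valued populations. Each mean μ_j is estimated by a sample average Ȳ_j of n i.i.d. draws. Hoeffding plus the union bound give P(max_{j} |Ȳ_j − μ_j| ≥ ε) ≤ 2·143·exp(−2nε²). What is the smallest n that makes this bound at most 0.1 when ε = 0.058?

Need 2·143·exp(−2nε²) ≤ 0.1, i.e. exp(−2nε²) ≤ 0.1/286.
So 2nε² ≥ ln(286/0.1) = 7.958577.
Hence n ≥ 7.958577/(2·0.058²) = 1182.904.
The smallest integer n is 1183.

1183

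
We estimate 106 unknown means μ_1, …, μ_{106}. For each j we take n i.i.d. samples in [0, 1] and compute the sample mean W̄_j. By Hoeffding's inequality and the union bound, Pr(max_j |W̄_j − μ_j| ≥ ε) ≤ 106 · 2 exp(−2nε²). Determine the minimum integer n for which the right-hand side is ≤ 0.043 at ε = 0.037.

3106

Need 2·106·exp(−2nε²) ≤ 0.043, i.e. exp(−2nε²) ≤ 0.043/212.
So 2nε² ≥ ln(212/0.043) = 8.503141.
Hence n ≥ 8.503141/(2·0.037²) = 3105.603.
The smallest integer n is 3106.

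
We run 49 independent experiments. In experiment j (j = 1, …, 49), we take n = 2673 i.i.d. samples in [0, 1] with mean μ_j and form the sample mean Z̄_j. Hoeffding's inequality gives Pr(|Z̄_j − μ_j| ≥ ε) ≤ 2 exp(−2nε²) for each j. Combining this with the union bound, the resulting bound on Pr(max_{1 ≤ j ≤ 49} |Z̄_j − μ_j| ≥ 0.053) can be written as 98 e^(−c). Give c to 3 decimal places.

Union bound over the 49 events: Pr(max_{1 ≤ j ≤ 49} |Z̄_j − μ_j| ≥ 0.053) ≤ 49·2·exp(−2nε²) = 98 exp(−2·2673·0.053²).
So c = 2·2673·0.053² = 15.0169.

15.017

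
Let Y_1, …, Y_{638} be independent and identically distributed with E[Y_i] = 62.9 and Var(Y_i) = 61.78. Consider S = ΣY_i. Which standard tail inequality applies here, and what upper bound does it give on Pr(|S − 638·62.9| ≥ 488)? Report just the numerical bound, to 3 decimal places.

0.166

With mean and variance of each term known, Chebyshev's inequality bounds the deviation of the sum (or sample mean).
Var(S) = n·Var(Y_i) = 638·61.78 = 39415.64.
Chebyshev: Pr(|S − 638·62.9| ≥ 488) ≤ Var(S)/488² = 39415.64/238144 = 0.1655.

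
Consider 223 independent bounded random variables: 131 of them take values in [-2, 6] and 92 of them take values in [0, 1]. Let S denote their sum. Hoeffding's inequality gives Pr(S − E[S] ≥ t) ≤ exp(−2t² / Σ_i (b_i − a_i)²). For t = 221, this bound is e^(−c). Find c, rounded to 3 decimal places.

11.525

Σ(b_i − a_i)² = 131·8² + 92·1² = 8476.
c = 2t² / 8476 = 2·221² / 8476 = 11.5245.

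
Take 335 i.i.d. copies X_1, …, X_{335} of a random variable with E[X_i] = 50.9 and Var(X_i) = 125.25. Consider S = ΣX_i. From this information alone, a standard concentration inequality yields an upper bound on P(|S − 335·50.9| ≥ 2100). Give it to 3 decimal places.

With mean and variance of each term known, Chebyshev's inequality bounds the deviation of the sum (or sample mean).
Var(S) = n·Var(X_i) = 335·125.25 = 41958.75.
Chebyshev: P(|S − 335·50.9| ≥ 2100) ≤ Var(S)/2100² = 41958.75/4410000 = 0.0095.

0.010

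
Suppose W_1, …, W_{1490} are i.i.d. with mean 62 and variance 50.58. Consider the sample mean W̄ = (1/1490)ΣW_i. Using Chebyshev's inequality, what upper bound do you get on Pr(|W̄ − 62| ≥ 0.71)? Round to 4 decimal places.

Var(W̄) = Var(W_i)/n = 50.58/1490 = 0.033946.
Chebyshev: Pr(|W̄ − 62| ≥ 0.71) ≤ Var(W̄)/(0.71)² = 50.58/(1490·0.71²) = 0.0673.

0.0673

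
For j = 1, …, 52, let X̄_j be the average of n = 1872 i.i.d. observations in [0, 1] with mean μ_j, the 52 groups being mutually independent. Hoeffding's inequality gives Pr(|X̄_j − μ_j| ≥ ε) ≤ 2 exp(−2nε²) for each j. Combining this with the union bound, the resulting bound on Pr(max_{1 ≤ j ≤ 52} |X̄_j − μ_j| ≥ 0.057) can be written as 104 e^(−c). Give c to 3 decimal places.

Union bound over the 52 events: Pr(max_{1 ≤ j ≤ 52} |X̄_j − μ_j| ≥ 0.057) ≤ 52·2·exp(−2nε²) = 104 exp(−2·1872·0.057²).
So c = 2·1872·0.057² = 12.1643.

12.164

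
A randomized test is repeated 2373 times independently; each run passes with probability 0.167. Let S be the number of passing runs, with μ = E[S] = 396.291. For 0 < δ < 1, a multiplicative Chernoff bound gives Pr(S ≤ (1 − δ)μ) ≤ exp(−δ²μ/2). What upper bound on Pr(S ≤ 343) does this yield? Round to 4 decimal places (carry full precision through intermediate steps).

0.0278

Write 343 = (1 − δ)μ, so δ = 1 − 343/396.291 = 0.1344744…
Then the exponent is δ²μ/2 = (μ − 343)²/(2μ) = 3.583138.
Bound = exp(−3.583138) = 0.02779.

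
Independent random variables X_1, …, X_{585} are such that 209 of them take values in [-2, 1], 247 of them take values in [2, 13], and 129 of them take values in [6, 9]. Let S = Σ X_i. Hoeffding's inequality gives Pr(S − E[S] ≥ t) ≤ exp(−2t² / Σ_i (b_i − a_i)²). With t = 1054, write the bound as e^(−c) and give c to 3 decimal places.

67.473

Σ(b_i − a_i)² = 209·3² + 247·11² + 129·3² = 32929.
c = 2t² / 32929 = 2·1054² / 32929 = 67.4734.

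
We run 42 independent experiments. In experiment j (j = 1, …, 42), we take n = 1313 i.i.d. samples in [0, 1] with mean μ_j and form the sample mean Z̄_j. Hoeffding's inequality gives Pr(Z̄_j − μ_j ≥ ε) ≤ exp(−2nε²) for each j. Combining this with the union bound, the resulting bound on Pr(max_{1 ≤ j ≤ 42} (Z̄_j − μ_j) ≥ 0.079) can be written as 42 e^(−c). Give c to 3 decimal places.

16.389

Union bound over the 42 events: Pr(max_{1 ≤ j ≤ 42} (Z̄_j − μ_j) ≥ 0.079) ≤ 42·exp(−2nε²) = 42 exp(−2·1313·0.079²).
So c = 2·1313·0.079² = 16.3889.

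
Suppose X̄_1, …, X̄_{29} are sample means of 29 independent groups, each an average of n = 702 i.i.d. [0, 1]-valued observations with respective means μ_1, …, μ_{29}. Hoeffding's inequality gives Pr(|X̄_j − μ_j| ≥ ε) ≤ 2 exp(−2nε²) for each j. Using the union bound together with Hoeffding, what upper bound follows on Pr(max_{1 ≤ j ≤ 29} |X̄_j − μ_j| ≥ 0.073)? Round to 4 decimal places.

Per-experiment Hoeffding bound: 2·exp(−2·702·0.073²) = 2·exp(−7.48192) = 0.0011264.
Union bound over 29 events: 29·0.0011264 = 0.03266.

0.0327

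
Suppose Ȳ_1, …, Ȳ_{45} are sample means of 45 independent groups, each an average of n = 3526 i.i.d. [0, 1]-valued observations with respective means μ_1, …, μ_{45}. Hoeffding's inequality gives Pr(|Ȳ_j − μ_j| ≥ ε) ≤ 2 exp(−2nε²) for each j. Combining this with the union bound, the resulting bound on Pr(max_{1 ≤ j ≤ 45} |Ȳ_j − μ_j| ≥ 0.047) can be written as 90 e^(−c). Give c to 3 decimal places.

Union bound over the 45 events: Pr(max_{1 ≤ j ≤ 45} |Ȳ_j − μ_j| ≥ 0.047) ≤ 45·2·exp(−2nε²) = 90 exp(−2·3526·0.047²).
So c = 2·3526·0.047² = 15.5779.

15.578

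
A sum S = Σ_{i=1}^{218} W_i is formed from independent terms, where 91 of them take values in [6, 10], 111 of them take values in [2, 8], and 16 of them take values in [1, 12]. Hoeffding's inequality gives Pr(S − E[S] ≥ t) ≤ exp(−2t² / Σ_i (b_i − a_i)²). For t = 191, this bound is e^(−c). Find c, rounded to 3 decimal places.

9.876

Σ(b_i − a_i)² = 91·4² + 111·6² + 16·11² = 7388.
c = 2t² / 7388 = 2·191² / 7388 = 9.8757.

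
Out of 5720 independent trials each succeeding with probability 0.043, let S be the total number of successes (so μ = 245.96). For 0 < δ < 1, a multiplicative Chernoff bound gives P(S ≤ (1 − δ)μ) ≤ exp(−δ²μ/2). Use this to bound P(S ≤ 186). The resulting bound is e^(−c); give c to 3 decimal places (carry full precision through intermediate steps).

Write 186 = (1 − δ)μ, so δ = 1 − 186/245.96 = 0.2437795…
Then the exponent is δ²μ/2 = (μ − 186)²/(2μ) = 7.308509.

7.309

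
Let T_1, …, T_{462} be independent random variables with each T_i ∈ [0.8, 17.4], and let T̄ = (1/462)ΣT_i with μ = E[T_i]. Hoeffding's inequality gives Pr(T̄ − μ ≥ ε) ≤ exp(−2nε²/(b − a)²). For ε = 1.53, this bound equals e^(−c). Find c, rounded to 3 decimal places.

7.849

c = 2nε²/(b − a)² = 2·462·1.53² / 16.6² = 7.8494.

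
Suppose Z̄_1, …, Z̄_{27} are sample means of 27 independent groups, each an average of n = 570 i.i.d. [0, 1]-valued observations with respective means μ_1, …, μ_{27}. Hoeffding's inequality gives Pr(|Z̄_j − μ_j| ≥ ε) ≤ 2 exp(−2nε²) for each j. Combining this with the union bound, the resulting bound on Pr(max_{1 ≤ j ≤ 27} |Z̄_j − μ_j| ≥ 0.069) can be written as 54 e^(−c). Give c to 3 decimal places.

5.428

Union bound over the 27 events: Pr(max_{1 ≤ j ≤ 27} |Z̄_j − μ_j| ≥ 0.069) ≤ 27·2·exp(−2nε²) = 54 exp(−2·570·0.069²).
So c = 2·570·0.069² = 5.4275.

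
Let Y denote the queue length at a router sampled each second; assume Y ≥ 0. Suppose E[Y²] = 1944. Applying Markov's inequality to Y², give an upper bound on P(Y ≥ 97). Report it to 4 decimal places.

0.2066

Since Y ≥ 0, the event {Y ≥ 97} is the same as {Y² ≥ 9409}.
Markov's inequality applied to Y² gives P(Y² ≥ 9409) ≤ E[Y²]/9409 = 1944/9409 = 0.2066.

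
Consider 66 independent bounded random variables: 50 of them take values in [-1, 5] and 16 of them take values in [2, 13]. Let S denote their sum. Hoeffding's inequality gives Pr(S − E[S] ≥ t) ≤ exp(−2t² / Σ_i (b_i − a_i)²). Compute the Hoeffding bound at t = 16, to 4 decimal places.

0.8719

Σ(b_i − a_i)² = 50·6² + 16·11² = 3736.
Exponent = 2·16² / 3736 = 0.13704.
Bound = exp(−0.13704) = 0.87193.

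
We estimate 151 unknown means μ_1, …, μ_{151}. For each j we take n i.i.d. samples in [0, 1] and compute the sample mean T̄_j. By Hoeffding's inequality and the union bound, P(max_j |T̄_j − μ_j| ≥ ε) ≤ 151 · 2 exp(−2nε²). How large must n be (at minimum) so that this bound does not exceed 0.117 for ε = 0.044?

2029

Need 2·151·exp(−2nε²) ≤ 0.117, i.e. exp(−2nε²) ≤ 0.117/302.
So 2nε² ≥ ln(302/0.117) = 7.856008.
Hence n ≥ 7.856008/(2·0.044²) = 2028.928.
The smallest integer n is 2029.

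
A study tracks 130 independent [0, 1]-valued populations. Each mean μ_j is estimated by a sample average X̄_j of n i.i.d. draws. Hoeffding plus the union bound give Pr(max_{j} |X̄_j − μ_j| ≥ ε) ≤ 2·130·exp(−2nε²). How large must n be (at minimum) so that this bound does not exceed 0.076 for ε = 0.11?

Need 2·130·exp(−2nε²) ≤ 0.076, i.e. exp(−2nε²) ≤ 0.076/260.
So 2nε² ≥ ln(260/0.076) = 8.137704.
Hence n ≥ 8.137704/(2·0.11²) = 336.269.
The smallest integer n is 337.

337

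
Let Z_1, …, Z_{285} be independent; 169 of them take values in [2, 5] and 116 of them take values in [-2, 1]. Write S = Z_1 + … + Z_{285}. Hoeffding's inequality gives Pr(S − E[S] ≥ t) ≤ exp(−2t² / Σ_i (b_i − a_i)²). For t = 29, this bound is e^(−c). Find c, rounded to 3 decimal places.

Σ(b_i − a_i)² = 169·3² + 116·3² = 2565.
c = 2t² / 2565 = 2·29² / 2565 = 0.6558.

0.656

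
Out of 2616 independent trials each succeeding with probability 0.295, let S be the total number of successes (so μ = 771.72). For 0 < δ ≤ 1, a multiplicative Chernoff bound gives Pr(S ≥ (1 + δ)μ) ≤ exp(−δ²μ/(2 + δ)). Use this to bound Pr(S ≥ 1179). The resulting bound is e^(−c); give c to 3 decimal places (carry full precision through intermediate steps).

85.034

Write 1179 = (1 + δ)μ, so δ = 1179/771.72 − 1 = 0.5277562…
Then the exponent is δ²μ/(2 + δ) = (1179 − μ)² / (μ·(2 + δ)) = 85.033730.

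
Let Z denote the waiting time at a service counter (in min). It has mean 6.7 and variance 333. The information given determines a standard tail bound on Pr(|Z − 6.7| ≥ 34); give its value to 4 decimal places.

0.2881

Mean and variance are known, so Chebyshev's inequality applies.
Chebyshev: Pr(|Z − μ| ≥ t) ≤ Var(Z)/t².
Bound = 333 / 1156 = 0.2881.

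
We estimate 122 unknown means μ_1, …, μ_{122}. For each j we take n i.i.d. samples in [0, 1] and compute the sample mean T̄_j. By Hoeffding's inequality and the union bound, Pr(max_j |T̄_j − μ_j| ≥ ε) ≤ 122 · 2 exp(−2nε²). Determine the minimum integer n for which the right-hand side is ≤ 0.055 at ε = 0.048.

1823

Need 2·122·exp(−2nε²) ≤ 0.055, i.e. exp(−2nε²) ≤ 0.055/244.
So 2nε² ≥ ln(244/0.055) = 8.397590.
Hence n ≥ 8.397590/(2·0.048²) = 1822.394.
The smallest integer n is 1823.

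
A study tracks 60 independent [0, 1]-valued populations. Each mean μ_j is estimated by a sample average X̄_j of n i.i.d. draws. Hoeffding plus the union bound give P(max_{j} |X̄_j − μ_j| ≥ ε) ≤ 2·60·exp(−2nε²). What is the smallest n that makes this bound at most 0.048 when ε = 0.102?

377

Need 2·60·exp(−2nε²) ≤ 0.048, i.e. exp(−2nε²) ≤ 0.048/120.
So 2nε² ≥ ln(120/0.048) = 7.824046.
Hence n ≥ 7.824046/(2·0.102²) = 376.011.
The smallest integer n is 377.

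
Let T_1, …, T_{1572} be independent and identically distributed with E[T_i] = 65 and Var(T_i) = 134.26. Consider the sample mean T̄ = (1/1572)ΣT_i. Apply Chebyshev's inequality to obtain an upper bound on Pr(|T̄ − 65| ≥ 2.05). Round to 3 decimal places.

Var(T̄) = Var(T_i)/n = 134.26/1572 = 0.085407.
Chebyshev: Pr(|T̄ − 65| ≥ 2.05) ≤ Var(T̄)/(2.05)² = 134.26/(1572·2.05²) = 0.0203.

0.020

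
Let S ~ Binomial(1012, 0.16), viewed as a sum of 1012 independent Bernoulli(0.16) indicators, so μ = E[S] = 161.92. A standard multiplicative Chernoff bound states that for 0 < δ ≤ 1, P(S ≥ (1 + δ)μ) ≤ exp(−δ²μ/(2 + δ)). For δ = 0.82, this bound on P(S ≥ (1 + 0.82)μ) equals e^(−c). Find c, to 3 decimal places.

c = δ²μ/(2 + δ) = 0.82²·161.92/(2 + 0.82) = 38.6082.

38.608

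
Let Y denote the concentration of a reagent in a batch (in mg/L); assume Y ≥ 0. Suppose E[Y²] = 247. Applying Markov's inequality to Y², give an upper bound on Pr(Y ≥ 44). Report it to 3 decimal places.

0.128

Since Y ≥ 0, the event {Y ≥ 44} is the same as {Y² ≥ 1936}.
Markov's inequality applied to Y² gives Pr(Y² ≥ 1936) ≤ E[Y²]/1936 = 247/1936 = 0.1276.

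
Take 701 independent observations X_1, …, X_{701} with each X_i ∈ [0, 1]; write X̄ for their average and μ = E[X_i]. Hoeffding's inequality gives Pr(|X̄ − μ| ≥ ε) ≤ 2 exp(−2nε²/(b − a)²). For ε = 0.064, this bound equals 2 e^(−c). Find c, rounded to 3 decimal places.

c = 2nε²/(b − a)² = 2·701·0.064² / 1² = 5.7426.

5.743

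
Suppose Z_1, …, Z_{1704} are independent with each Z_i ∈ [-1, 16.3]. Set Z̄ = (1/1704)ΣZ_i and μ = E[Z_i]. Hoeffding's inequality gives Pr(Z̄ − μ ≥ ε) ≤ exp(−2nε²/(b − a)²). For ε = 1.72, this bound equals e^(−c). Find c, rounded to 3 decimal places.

c = 2nε²/(b − a)² = 2·1704·1.72² / 17.3² = 33.6872.

33.687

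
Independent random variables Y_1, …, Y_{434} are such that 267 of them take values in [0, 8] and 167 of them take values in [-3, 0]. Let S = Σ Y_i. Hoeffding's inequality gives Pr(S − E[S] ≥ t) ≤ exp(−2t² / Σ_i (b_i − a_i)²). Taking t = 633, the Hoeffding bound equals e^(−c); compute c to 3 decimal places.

Σ(b_i − a_i)² = 267·8² + 167·3² = 18591.
c = 2t² / 18591 = 2·633² / 18591 = 43.1057.

43.106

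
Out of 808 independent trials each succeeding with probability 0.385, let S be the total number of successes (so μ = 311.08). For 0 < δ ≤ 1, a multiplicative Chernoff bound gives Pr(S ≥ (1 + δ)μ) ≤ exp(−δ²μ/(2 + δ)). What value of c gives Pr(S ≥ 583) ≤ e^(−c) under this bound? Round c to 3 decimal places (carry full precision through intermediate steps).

82.700

Write 583 = (1 + δ)μ, so δ = 583/311.08 − 1 = 0.874116…
Then the exponent is δ²μ/(2 + δ) = (583 − μ)² / (μ·(2 + δ)) = 82.700079.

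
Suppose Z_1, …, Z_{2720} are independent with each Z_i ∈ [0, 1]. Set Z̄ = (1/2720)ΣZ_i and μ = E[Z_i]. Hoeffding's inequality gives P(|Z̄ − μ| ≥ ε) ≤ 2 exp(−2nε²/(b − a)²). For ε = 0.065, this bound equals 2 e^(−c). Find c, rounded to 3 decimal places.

c = 2nε²/(b − a)² = 2·2720·0.065² / 1² = 22.9840.

22.984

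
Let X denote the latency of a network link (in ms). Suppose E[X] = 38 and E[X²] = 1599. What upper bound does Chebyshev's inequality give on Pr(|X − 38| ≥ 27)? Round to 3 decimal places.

Var(X) = E[X²] − (E[X])² = 1599 − 1444 = 155.
Chebyshev's inequality: Pr(|X − μ| ≥ t) ≤ Var(X)/t² = 155/729 = 0.2126.

0.213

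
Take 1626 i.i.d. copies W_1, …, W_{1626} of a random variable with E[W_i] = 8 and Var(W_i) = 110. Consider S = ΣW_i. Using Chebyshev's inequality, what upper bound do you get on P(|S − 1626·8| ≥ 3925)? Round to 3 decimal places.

Var(S) = n·Var(W_i) = 1626·110 = 178860.
Chebyshev: P(|S − 1626·8| ≥ 3925) ≤ Var(S)/3925² = 178860/15405625 = 0.0116.

0.012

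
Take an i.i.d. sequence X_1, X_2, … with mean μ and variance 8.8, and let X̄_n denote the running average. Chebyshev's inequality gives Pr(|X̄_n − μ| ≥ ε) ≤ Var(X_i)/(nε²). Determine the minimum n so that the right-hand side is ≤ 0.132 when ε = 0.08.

Require 8.8/(n·0.08²) ≤ 0.132, i.e. n ≥ 8.8/(0.132·0.08²) = 10416.667.
The smallest integer n is 10417.

10417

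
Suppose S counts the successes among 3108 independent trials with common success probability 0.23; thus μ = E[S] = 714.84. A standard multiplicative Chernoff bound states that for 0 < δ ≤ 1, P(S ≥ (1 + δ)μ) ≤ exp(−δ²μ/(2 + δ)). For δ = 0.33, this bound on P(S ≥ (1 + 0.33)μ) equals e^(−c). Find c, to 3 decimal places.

33.410

c = δ²μ/(2 + δ) = 0.33²·714.84/(2 + 0.33) = 33.4103.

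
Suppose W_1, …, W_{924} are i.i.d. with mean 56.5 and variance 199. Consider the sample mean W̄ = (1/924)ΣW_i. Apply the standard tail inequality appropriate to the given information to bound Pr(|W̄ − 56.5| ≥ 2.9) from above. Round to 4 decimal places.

With mean and variance of each term known, Chebyshev's inequality bounds the deviation of the sum (or sample mean).
Var(W̄) = Var(W_i)/n = 199/924 = 0.21537.
Chebyshev: Pr(|W̄ − 56.5| ≥ 2.9) ≤ Var(W̄)/(2.9)² = 199/(924·2.9²) = 0.0256.

0.0256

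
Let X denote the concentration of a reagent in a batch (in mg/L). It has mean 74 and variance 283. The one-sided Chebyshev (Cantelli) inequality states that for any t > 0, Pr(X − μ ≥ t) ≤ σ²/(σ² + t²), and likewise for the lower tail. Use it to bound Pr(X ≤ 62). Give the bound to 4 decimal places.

0.6628

Here σ² = 283 and t = 12, so σ² + t² = 427.
Cantelli's bound: 283/427 = 0.6628.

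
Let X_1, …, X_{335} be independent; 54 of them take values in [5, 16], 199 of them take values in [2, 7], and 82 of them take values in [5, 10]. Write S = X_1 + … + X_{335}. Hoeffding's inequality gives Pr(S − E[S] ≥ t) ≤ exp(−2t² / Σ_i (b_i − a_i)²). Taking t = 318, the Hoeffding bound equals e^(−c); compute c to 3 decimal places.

14.916

Σ(b_i − a_i)² = 54·11² + 199·5² + 82·5² = 13559.
c = 2t² / 13559 = 2·318² / 13559 = 14.9161.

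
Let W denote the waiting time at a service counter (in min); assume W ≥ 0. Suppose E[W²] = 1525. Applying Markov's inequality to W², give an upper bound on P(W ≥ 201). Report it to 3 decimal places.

Since W ≥ 0, the event {W ≥ 201} is the same as {W² ≥ 40401}.
Markov's inequality applied to W² gives P(W² ≥ 40401) ≤ E[W²]/40401 = 1525/40401 = 0.0377.

0.038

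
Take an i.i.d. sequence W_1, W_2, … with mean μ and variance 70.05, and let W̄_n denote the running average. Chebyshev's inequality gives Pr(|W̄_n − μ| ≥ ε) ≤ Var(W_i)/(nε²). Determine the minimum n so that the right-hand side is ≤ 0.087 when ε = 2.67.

Require 70.05/(n·2.67²) ≤ 0.087, i.e. n ≥ 70.05/(0.087·2.67²) = 112.945.
The smallest integer n is 113.

113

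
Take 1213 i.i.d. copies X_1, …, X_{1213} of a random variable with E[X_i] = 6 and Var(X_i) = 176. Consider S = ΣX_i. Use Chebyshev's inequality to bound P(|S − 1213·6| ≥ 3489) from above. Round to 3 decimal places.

Var(S) = n·Var(X_i) = 1213·176 = 213488.
Chebyshev: P(|S − 1213·6| ≥ 3489) ≤ Var(S)/3489² = 213488/12173121 = 0.0175.

0.018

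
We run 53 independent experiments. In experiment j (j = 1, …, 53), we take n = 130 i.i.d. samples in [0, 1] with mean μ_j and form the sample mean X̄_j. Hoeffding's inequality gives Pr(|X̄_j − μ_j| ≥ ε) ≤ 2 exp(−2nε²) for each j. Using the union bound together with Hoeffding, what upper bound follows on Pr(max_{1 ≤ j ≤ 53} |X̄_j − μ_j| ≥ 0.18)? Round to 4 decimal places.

Per-experiment Hoeffding bound: 2·exp(−2·130·0.18²) = 2·exp(−8.42400) = 0.00043907.
Union bound over 53 events: 53·0.00043907 = 0.02327.

0.0233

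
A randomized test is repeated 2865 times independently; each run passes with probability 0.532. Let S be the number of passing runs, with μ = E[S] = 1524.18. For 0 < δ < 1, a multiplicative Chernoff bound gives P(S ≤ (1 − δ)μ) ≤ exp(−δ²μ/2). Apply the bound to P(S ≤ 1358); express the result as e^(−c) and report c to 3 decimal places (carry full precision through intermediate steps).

9.059

Write 1358 = (1 − δ)μ, so δ = 1 − 1358/1524.18 = 0.1090291…
Then the exponent is δ²μ/2 = (μ − 1358)²/(2μ) = 9.059229.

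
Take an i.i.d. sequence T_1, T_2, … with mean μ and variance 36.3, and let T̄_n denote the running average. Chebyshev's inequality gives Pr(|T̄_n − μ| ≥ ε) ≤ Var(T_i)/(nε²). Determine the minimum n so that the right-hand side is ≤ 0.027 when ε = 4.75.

60

Require 36.3/(n·4.75²) ≤ 0.027, i.e. n ≥ 36.3/(0.027·4.75²) = 59.588.
The smallest integer n is 60.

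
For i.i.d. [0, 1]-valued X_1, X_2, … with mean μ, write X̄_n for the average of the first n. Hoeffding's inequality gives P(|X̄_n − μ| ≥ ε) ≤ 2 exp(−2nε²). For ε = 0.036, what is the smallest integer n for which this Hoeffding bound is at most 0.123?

1076

Require 2·exp(−2nε²) ≤ 0.123, i.e. 2nε² ≥ ln(2/0.123) = 2.788718.
So n ≥ 2.788718 / (2·0.036²) = 1075.894.
The smallest integer n is 1076.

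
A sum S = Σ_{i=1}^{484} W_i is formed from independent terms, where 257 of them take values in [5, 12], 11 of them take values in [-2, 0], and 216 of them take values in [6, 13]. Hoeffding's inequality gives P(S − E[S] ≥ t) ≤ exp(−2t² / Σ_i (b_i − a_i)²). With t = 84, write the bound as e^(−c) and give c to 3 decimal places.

0.608

Σ(b_i − a_i)² = 257·7² + 11·2² + 216·7² = 23221.
c = 2t² / 23221 = 2·84² / 23221 = 0.6077.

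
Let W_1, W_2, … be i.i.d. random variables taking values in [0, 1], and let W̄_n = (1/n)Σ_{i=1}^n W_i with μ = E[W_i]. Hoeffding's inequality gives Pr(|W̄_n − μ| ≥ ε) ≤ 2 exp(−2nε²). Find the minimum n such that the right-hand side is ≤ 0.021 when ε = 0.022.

Require 2·exp(−2nε²) ≤ 0.021, i.e. 2nε² ≥ ln(2/0.021) = 4.556380.
So n ≥ 4.556380 / (2·0.022²) = 4707.004.
The smallest integer n is 4708.

4708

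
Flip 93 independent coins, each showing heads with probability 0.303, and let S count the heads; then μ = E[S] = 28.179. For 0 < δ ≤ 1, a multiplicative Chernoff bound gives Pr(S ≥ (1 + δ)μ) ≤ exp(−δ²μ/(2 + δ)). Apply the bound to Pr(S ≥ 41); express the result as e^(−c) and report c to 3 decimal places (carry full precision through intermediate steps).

2.376

Write 41 = (1 + δ)μ, so δ = 41/28.179 − 1 = 0.4549842…
Then the exponent is δ²μ/(2 + δ) = (41 − μ)² / (μ·(2 + δ)) = 2.376126.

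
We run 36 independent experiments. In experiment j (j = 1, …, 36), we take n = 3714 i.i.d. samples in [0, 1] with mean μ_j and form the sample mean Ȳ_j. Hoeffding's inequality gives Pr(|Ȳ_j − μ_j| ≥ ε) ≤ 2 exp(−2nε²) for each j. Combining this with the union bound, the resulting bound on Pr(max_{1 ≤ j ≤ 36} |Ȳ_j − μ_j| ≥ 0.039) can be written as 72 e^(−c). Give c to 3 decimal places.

Union bound over the 36 events: Pr(max_{1 ≤ j ≤ 36} |Ȳ_j − μ_j| ≥ 0.039) ≤ 36·2·exp(−2nε²) = 72 exp(−2·3714·0.039²).
So c = 2·3714·0.039² = 11.2980.

11.298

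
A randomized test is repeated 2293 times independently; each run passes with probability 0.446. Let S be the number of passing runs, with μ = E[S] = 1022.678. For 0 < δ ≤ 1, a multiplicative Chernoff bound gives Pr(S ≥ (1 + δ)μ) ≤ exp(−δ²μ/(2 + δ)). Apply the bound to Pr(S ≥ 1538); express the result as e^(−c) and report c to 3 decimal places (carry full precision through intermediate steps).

Write 1538 = (1 + δ)μ, so δ = 1538/1022.678 − 1 = 0.5038947…
Then the exponent is δ²μ/(2 + δ) = (1538 − μ)² / (μ·(2 + δ)) = 103.705645.

103.706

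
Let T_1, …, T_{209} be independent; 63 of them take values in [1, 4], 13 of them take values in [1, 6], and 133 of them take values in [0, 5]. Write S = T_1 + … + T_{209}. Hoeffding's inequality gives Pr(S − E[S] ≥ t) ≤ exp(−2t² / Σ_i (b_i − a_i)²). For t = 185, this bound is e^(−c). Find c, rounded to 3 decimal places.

16.232

Σ(b_i − a_i)² = 63·3² + 13·5² + 133·5² = 4217.
c = 2t² / 4217 = 2·185² / 4217 = 16.2319.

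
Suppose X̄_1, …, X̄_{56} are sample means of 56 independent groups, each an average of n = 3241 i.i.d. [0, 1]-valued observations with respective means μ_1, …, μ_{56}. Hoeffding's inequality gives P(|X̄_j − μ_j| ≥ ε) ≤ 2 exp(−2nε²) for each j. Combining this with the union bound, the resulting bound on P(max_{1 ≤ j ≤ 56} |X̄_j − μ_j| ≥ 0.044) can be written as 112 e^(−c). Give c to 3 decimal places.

Union bound over the 56 events: P(max_{1 ≤ j ≤ 56} |X̄_j − μ_j| ≥ 0.044) ≤ 56·2·exp(−2nε²) = 112 exp(−2·3241·0.044²).
So c = 2·3241·0.044² = 12.5492.

12.549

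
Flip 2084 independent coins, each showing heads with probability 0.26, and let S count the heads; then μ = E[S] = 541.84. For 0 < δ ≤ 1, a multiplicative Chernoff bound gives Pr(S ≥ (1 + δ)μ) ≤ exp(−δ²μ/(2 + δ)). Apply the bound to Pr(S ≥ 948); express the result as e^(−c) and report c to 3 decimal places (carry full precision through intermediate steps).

Write 948 = (1 + δ)μ, so δ = 948/541.84 − 1 = 0.749594…
Then the exponent is δ²μ/(2 + δ) = (948 − μ)² / (μ·(2 + δ)) = 110.727290.

110.727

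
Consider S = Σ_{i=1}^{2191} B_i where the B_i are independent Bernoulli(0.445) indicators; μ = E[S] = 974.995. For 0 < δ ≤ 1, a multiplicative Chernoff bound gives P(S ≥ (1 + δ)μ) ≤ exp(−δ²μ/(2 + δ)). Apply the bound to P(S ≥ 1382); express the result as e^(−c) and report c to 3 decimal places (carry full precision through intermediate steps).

Write 1382 = (1 + δ)μ, so δ = 1382/974.995 − 1 = 0.4174432…
Then the exponent is δ²μ/(2 + δ) = (1382 − μ)² / (μ·(2 + δ)) = 70.281469.

70.281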